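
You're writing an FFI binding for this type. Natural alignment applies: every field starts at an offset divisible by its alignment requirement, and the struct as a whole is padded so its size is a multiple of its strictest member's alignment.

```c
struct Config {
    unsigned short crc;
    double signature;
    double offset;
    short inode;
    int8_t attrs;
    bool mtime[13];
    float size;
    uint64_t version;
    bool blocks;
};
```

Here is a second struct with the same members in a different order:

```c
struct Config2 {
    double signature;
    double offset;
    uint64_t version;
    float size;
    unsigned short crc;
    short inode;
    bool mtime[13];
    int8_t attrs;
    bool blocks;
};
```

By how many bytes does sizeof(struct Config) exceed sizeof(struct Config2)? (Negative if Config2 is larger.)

16

crc at 0 (size 2, align 2) → ends 2
pad 6 to align 8 for signature
signature at 8 (size 8, align 8) → ends 16
offset at 16 (size 8, align 8) → ends 24
inode at 24 (size 2, align 2) → ends 26
attrs at 26 (size 1, align 1) → ends 27
mtime at 27 (size 13, align 1) → ends 40
size at 40 (size 4, align 4) → ends 44
pad 4 to align 8 for version
version at 48 (size 8, align 8) → ends 56
blocks at 56 (size 1, align 1) → ends 57
tail pad 7 to reach multiple of 8
total 64 bytes, alignment 8
— Config2 —
signature at 0 (size 8, align 8) → ends 8
offset at 8 (size 8, align 8) → ends 16
version at 16 (size 8, align 8) → ends 24
size at 24 (size 4, align 4) → ends 28
crc at 28 (size 2, align 2) → ends 30
inode at 30 (size 2, align 2) → ends 32
mtime at 32 (size 13, align 1) → ends 45
attrs at 45 (size 1, align 1) → ends 46
blocks at 46 (size 1, align 1) → ends 47
tail pad 1 to reach multiple of 8
total 48 bytes, alignment 8
64 − 48 = 16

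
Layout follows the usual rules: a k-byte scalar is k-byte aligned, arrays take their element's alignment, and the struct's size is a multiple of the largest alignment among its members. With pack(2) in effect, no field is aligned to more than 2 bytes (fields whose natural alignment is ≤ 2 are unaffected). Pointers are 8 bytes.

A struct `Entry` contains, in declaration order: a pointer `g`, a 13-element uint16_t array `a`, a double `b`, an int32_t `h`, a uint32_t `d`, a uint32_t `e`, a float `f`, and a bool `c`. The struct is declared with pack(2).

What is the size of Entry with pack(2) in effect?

0..8  g  (8B, 2-aligned)
8..34  a  (26B, 2-aligned)
34..42  b  (8B, 2-aligned)
42..46  h  (4B, 2-aligned)
46..50  d  (4B, 2-aligned)
50..54  e  (4B, 2-aligned)
54..58  f  (4B, 2-aligned)
58..59  c  (1B, 1-aligned)
59..60  -- tail padding (1B)
sizeof = 60, alignof = 2

60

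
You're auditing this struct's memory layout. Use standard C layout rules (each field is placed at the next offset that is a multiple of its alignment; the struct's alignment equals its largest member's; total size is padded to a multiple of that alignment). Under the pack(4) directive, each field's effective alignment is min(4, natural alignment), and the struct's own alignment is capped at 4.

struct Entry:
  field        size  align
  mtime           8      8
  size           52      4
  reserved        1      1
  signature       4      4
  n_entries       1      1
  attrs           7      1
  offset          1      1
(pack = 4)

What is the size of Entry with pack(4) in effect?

80

@0: mtime [8B, align 4] → 8
@8: size [52B, align 4] → 60
@60: reserved [1B, align 1] → 61
+3 pad (align 4)
@64: signature [4B, align 4] → 68
@68: n_entries [1B, align 1] → 69
@69: attrs [7B, align 1] → 76
@76: offset [1B, align 1] → 77
+3 tail pad (align 4)
size 80, align 4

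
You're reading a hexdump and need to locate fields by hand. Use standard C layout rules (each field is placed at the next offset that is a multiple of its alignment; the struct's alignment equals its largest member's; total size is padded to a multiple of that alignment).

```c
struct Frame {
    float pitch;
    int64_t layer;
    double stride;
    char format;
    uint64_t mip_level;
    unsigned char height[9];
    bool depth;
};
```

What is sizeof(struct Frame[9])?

504

@0: pitch [4B, align 4] → 4
+4 pad (align 8)
@8: layer [8B, align 8] → 16
@16: stride [8B, align 8] → 24
@24: format [1B, align 1] → 25
+7 pad (align 8)
@32: mip_level [8B, align 8] → 40
@40: height [9B, align 1] → 49
@49: depth [1B, align 1] → 50
+6 tail pad (align 8)
size 56, align 8
array of 9: 9 × 56 = 504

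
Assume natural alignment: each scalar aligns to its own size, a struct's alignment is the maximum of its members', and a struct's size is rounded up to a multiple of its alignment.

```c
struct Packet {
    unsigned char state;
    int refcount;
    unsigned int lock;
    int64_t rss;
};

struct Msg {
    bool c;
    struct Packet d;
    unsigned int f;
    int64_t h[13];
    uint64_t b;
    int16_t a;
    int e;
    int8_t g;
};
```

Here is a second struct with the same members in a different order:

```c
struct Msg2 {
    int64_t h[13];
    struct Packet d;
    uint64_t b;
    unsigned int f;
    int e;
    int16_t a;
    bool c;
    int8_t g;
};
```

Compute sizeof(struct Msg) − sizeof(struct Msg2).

Packet: 0..1  state  (1B, 1-aligned); 1..4  -- padding (3B); 4..8  refcount  (4B, 4-aligned); 8..12  lock  (4B, 4-aligned); 12..16  -- padding (4B); 16..24  rss  (8B, 8-aligned); sizeof = 24, alignof = 8
0..1  c  (1B, 1-aligned)
1..8  -- padding (7B)
8..32  d  (24B, 8-aligned)
32..36  f  (4B, 4-aligned)
36..40  -- padding (4B)
40..144  h  (104B, 8-aligned)
144..152  b  (8B, 8-aligned)
152..154  a  (2B, 2-aligned)
154..156  -- padding (2B)
156..160  e  (4B, 4-aligned)
160..161  g  (1B, 1-aligned)
161..168  -- tail padding (7B)
sizeof = 168, alignof = 8
— Msg2 —
0..104  h  (104B, 8-aligned)
104..128  d  (24B, 8-aligned)
128..136  b  (8B, 8-aligned)
136..140  f  (4B, 4-aligned)
140..144  e  (4B, 4-aligned)
144..146  a  (2B, 2-aligned)
146..147  c  (1B, 1-aligned)
147..148  g  (1B, 1-aligned)
148..152  -- tail padding (4B)
sizeof = 152, alignof = 8
168 − 152 = 16

16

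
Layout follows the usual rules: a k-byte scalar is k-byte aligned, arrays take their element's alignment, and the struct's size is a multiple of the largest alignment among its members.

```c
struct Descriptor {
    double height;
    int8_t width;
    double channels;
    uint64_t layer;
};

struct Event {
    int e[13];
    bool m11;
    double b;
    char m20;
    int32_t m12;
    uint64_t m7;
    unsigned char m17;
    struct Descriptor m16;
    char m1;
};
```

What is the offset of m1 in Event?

120

Descriptor: @0: height [8B, align 8] → 8; @8: width [1B, align 1] → 9; +7 pad (align 8); @16: channels [8B, align 8] → 24; @24: layer [8B, align 8] → 32; size 32, align 8
@0: e [52B, align 4] → 52
@52: m11 [1B, align 1] → 53
+3 pad (align 8)
@56: b [8B, align 8] → 64
@64: m20 [1B, align 1] → 65
+3 pad (align 4)
@68: m12 [4B, align 4] → 72
@72: m7 [8B, align 8] → 80
@80: m17 [1B, align 1] → 81
+7 pad (align 8)
@88: m16 [32B, align 8] → 120
@120: m1 [1B, align 1] → 121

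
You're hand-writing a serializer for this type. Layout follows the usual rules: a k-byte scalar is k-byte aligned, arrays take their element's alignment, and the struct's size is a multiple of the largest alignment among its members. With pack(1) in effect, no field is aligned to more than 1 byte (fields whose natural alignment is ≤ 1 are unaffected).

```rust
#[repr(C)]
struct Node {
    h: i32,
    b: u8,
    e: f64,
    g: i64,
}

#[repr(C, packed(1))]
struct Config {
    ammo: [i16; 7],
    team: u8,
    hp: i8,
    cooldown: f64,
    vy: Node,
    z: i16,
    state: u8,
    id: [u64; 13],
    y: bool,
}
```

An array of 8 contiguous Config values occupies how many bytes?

1248

Node: @0: h [4B, align 4] → 4; @4: b [1B, align 1] → 5; +3 pad (align 8); @8: e [8B, align 8] → 16; @16: g [8B, align 8] → 24; size 24, align 8
@0: ammo [14B, align 1] → 14
@14: team [1B, align 1] → 15
@15: hp [1B, align 1] → 16
@16: cooldown [8B, align 1] → 24
@24: vy [24B, align 1] → 48
@48: z [2B, align 1] → 50
@50: state [1B, align 1] → 51
@51: id [104B, align 1] → 155
@155: y [1B, align 1] → 156
size 156, align 1
array of 8: 8 × 156 = 1248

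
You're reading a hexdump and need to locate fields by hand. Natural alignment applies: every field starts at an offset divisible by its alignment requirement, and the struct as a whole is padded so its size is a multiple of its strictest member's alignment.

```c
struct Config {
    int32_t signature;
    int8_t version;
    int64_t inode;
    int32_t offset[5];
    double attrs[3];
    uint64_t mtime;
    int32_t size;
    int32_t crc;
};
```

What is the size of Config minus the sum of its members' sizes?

signature at 0 (size 4, align 4) → ends 4
version at 4 (size 1, align 1) → ends 5
pad 3 to align 8 for inode
inode at 8 (size 8, align 8) → ends 16
offset at 16 (size 20, align 4) → ends 36
pad 4 to align 8 for attrs
attrs at 40 (size 24, align 8) → ends 64
mtime at 64 (size 8, align 8) → ends 72
size at 72 (size 4, align 4) → ends 76
crc at 76 (size 4, align 4) → ends 80
total 80 bytes, alignment 8
data bytes 73, size 80 → padding 7

7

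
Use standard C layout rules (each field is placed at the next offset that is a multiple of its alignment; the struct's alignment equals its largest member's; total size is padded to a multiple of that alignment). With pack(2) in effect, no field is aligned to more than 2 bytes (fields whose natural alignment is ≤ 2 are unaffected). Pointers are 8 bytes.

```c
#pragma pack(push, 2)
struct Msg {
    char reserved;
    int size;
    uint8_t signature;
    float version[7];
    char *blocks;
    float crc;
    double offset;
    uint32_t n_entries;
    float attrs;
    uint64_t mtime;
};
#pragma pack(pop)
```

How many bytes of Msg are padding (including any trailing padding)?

reserved at 0 (size 1, align 1) → ends 1
pad 1 to align 2 for size
size at 2 (size 4, align 2) → ends 6
signature at 6 (size 1, align 1) → ends 7
pad 1 to align 2 for version
version at 8 (size 28, align 2) → ends 36
blocks at 36 (size 8, align 2) → ends 44
crc at 44 (size 4, align 2) → ends 48
offset at 48 (size 8, align 2) → ends 56
n_entries at 56 (size 4, align 2) → ends 60
attrs at 60 (size 4, align 2) → ends 64
mtime at 64 (size 8, align 2) → ends 72
total 72 bytes, alignment 2
data bytes 70, size 72 → padding 2

2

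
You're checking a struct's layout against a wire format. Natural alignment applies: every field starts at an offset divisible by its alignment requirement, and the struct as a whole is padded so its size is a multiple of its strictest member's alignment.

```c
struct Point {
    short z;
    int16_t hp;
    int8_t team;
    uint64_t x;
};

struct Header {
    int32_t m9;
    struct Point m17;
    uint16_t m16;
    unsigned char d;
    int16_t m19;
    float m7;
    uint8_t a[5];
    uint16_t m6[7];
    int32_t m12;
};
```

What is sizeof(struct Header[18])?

1152

Point: z at 0 (size 2, align 2) → ends 2; hp at 2 (size 2, align 2) → ends 4; team at 4 (size 1, align 1) → ends 5; pad 3 to align 8 for x; x at 8 (size 8, align 8) → ends 16; total 16 bytes, alignment 8
m9 at 0 (size 4, align 4) → ends 4
pad 4 to align 8 for m17
m17 at 8 (size 16, align 8) → ends 24
m16 at 24 (size 2, align 2) → ends 26
d at 26 (size 1, align 1) → ends 27
pad 1 to align 2 for m19
m19 at 28 (size 2, align 2) → ends 30
pad 2 to align 4 for m7
m7 at 32 (size 4, align 4) → ends 36
a at 36 (size 5, align 1) → ends 41
pad 1 to align 2 for m6
m6 at 42 (size 14, align 2) → ends 56
m12 at 56 (size 4, align 4) → ends 60
tail pad 4 to reach multiple of 8
total 64 bytes, alignment 8
array of 18: 18 × 64 = 1152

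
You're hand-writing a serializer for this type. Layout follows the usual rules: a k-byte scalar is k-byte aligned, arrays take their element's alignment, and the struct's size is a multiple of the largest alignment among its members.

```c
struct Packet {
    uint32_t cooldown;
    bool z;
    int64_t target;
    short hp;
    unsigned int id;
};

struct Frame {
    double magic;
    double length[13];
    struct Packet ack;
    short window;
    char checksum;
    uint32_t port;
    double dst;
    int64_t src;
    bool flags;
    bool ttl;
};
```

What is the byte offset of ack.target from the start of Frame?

Packet: 0..4  cooldown  (4B, 4-aligned); 4..5  z  (1B, 1-aligned); 5..8  -- padding (3B); 8..16  target  (8B, 8-aligned); 16..18  hp  (2B, 2-aligned); 18..20  -- padding (2B); 20..24  id  (4B, 4-aligned); sizeof = 24, alignof = 8
0..8  magic  (8B, 8-aligned)
8..112  length  (104B, 8-aligned)
112..136  ack  (24B, 8-aligned)
within Packet: target at 8
112 + 8 = 120

120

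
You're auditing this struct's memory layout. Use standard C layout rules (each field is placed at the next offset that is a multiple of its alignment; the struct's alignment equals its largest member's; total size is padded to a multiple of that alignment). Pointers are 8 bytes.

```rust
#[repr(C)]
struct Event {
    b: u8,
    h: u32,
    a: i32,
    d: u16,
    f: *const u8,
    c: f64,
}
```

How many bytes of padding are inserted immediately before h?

3

b at 0 (size 1, align 1) → ends 1
pad 3 to align 4 for h
h at 4 (size 4, align 4) → ends 8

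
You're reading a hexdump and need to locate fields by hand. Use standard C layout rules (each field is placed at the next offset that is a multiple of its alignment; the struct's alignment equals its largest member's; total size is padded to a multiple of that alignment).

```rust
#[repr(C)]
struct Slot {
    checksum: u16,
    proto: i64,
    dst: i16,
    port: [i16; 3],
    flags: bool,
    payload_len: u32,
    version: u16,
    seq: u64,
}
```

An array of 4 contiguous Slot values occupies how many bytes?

192

checksum at 0 (size 2, align 2) → ends 2
pad 6 to align 8 for proto
proto at 8 (size 8, align 8) → ends 16
dst at 16 (size 2, align 2) → ends 18
port at 18 (size 6, align 2) → ends 24
flags at 24 (size 1, align 1) → ends 25
pad 3 to align 4 for payload_len
payload_len at 28 (size 4, align 4) → ends 32
version at 32 (size 2, align 2) → ends 34
pad 6 to align 8 for seq
seq at 40 (size 8, align 8) → ends 48
total 48 bytes, alignment 8
array of 4: 4 × 48 = 192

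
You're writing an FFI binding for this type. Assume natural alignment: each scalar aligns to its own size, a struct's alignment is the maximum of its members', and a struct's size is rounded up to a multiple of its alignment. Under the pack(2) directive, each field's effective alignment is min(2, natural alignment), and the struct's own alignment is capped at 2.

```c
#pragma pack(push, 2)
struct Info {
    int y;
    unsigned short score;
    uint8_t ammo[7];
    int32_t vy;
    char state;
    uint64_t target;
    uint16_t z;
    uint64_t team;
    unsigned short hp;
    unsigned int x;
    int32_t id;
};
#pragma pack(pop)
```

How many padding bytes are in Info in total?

2

y at 0 (size 4, align 2) → ends 4
score at 4 (size 2, align 2) → ends 6
ammo at 6 (size 7, align 1) → ends 13
pad 1 to align 2 for vy
vy at 14 (size 4, align 2) → ends 18
state at 18 (size 1, align 1) → ends 19
pad 1 to align 2 for target
target at 20 (size 8, align 2) → ends 28
z at 28 (size 2, align 2) → ends 30
team at 30 (size 8, align 2) → ends 38
hp at 38 (size 2, align 2) → ends 40
x at 40 (size 4, align 2) → ends 44
id at 44 (size 4, align 2) → ends 48
total 48 bytes, alignment 2
data bytes 46, size 48 → padding 2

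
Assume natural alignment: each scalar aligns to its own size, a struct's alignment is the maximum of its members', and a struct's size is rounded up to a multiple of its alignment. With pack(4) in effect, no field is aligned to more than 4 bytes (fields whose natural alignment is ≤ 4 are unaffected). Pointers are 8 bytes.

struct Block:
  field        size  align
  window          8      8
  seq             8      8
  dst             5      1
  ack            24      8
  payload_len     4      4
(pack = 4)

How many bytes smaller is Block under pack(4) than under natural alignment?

natural layout:
  0..8  window  (8B, 8-aligned)
  8..16  seq  (8B, 8-aligned)
  16..21  dst  (5B, 1-aligned)
  21..24  -- padding (3B)
  24..48  ack  (24B, 8-aligned)
  48..52  payload_len  (4B, 4-aligned)
  52..56  -- tail padding (4B)
  sizeof = 56, alignof = 8
packed(4) layout:
  0..8  window  (8B, 4-aligned)
  8..16  seq  (8B, 4-aligned)
  16..21  dst  (5B, 1-aligned)
  21..24  -- padding (3B)
  24..48  ack  (24B, 4-aligned)
  48..52  payload_len  (4B, 4-aligned)
  sizeof = 52, alignof = 4
56 − 52 = 4

4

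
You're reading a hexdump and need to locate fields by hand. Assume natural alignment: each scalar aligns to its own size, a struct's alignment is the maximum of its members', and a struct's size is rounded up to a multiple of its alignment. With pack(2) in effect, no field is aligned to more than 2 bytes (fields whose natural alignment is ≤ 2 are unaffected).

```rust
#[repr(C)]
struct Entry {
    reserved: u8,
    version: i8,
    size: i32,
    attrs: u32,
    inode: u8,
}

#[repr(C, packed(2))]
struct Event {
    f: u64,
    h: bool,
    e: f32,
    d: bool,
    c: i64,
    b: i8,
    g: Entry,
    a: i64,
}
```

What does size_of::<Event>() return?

Entry: @0: reserved [1B, align 1] → 1; @1: version [1B, align 1] → 2; +2 pad (align 4); @4: size [4B, align 4] → 8; @8: attrs [4B, align 4] → 12; @12: inode [1B, align 1] → 13; +3 tail pad (align 4); size 16, align 4
@0: f [8B, align 2] → 8
@8: h [1B, align 1] → 9
+1 pad (align 2)
@10: e [4B, align 2] → 14
@14: d [1B, align 1] → 15
+1 pad (align 2)
@16: c [8B, align 2] → 24
@24: b [1B, align 1] → 25
+1 pad (align 2)
@26: g [16B, align 2] → 42
@42: a [8B, align 2] → 50
size 50, align 2

50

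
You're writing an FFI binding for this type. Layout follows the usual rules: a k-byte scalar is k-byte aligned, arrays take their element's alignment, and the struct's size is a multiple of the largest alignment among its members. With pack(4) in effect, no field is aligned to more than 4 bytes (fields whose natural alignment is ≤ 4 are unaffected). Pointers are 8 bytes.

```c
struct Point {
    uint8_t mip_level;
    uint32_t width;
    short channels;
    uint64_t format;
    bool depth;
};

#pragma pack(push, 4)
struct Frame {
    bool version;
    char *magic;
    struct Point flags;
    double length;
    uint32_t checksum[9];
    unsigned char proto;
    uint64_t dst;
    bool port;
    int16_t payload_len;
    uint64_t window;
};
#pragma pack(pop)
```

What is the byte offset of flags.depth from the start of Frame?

36

Point: mip_level at 0 (size 1, align 1) → ends 1; pad 3 to align 4 for width; width at 4 (size 4, align 4) → ends 8; channels at 8 (size 2, align 2) → ends 10; pad 6 to align 8 for format; format at 16 (size 8, align 8) → ends 24; depth at 24 (size 1, align 1) → ends 25; tail pad 7 to reach multiple of 8; total 32 bytes, alignment 8
version at 0 (size 1, align 1) → ends 1
pad 3 to align 4 for magic
magic at 4 (size 8, align 4) → ends 12
flags at 12 (size 32, align 4) → ends 44
within Point: depth at 24
12 + 24 = 36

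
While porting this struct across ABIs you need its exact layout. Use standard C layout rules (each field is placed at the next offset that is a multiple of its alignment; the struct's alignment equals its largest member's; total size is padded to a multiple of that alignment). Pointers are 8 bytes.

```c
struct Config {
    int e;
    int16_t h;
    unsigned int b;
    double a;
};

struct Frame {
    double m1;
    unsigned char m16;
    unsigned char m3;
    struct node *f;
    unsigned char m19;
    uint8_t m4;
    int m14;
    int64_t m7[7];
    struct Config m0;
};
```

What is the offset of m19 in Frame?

Config: @0: e [4B, align 4] → 4; @4: h [2B, align 2] → 6; +2 pad (align 4); @8: b [4B, align 4] → 12; +4 pad (align 8); @16: a [8B, align 8] → 24; size 24, align 8
@0: m1 [8B, align 8] → 8
@8: m16 [1B, align 1] → 9
@9: m3 [1B, align 1] → 10
+6 pad (align 8)
@16: f [8B, align 8] → 24
@24: m19 [1B, align 1] → 25

24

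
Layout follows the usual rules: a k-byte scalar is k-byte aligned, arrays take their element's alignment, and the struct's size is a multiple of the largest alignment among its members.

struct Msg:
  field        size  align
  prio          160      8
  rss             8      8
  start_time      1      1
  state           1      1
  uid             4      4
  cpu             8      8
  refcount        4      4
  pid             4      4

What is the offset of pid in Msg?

188

@0: prio [160B, align 8] → 160
@160: rss [8B, align 8] → 168
@168: start_time [1B, align 1] → 169
@169: state [1B, align 1] → 170
+2 pad (align 4)
@172: uid [4B, align 4] → 176
@176: cpu [8B, align 8] → 184
@184: refcount [4B, align 4] → 188
@188: pid [4B, align 4] → 192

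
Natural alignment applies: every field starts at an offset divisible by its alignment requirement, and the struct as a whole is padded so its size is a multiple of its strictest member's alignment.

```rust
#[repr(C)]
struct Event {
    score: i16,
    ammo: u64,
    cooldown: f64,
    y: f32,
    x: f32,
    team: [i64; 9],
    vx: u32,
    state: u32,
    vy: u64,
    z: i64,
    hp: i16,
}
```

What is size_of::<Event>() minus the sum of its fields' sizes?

0..2  score  (2B, 2-aligned)
2..8  -- padding (6B)
8..16  ammo  (8B, 8-aligned)
16..24  cooldown  (8B, 8-aligned)
24..28  y  (4B, 4-aligned)
28..32  x  (4B, 4-aligned)
32..104  team  (72B, 8-aligned)
104..108  vx  (4B, 4-aligned)
108..112  state  (4B, 4-aligned)
112..120  vy  (8B, 8-aligned)
120..128  z  (8B, 8-aligned)
128..130  hp  (2B, 2-aligned)
130..136  -- tail padding (6B)
sizeof = 136, alignof = 8
data bytes 124, size 136 → padding 12

12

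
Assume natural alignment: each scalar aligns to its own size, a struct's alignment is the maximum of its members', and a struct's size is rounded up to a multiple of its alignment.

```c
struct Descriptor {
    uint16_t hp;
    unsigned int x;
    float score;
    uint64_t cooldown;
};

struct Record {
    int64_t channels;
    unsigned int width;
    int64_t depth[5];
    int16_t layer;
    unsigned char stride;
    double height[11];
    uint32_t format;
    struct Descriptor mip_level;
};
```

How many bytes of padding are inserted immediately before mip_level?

4

Descriptor: 0..2  hp  (2B, 2-aligned); 2..4  -- padding (2B); 4..8  x  (4B, 4-aligned); 8..12  score  (4B, 4-aligned); 12..16  -- padding (4B); 16..24  cooldown  (8B, 8-aligned); sizeof = 24, alignof = 8
0..8  channels  (8B, 8-aligned)
8..12  width  (4B, 4-aligned)
12..16  -- padding (4B)
16..56  depth  (40B, 8-aligned)
56..58  layer  (2B, 2-aligned)
58..59  stride  (1B, 1-aligned)
59..64  -- padding (5B)
64..152  height  (88B, 8-aligned)
152..156  format  (4B, 4-aligned)
156..160  -- padding (4B)
160..184  mip_level  (24B, 8-aligned)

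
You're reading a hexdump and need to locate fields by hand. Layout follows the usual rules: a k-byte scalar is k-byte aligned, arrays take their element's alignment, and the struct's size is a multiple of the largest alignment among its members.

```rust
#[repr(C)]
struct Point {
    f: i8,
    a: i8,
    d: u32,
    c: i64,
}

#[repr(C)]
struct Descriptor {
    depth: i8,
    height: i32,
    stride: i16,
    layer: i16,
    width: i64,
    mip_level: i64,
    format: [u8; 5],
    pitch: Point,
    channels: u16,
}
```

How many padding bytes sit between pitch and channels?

Point: f at 0 (size 1, align 1) → ends 1; a at 1 (size 1, align 1) → ends 2; pad 2 to align 4 for d; d at 4 (size 4, align 4) → ends 8; c at 8 (size 8, align 8) → ends 16; total 16 bytes, alignment 8
depth at 0 (size 1, align 1) → ends 1
pad 3 to align 4 for height
height at 4 (size 4, align 4) → ends 8
stride at 8 (size 2, align 2) → ends 10
layer at 10 (size 2, align 2) → ends 12
pad 4 to align 8 for width
width at 16 (size 8, align 8) → ends 24
mip_level at 24 (size 8, align 8) → ends 32
format at 32 (size 5, align 1) → ends 37
pad 3 to align 8 for pitch
pitch at 40 (size 16, align 8) → ends 56
channels at 56 (size 2, align 2) → ends 58

0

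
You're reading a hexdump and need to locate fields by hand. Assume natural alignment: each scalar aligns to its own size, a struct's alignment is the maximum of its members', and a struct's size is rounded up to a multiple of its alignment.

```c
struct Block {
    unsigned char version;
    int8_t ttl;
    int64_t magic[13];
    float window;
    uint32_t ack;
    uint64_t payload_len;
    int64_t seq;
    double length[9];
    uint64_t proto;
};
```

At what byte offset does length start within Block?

@0: version [1B, align 1] → 1
@1: ttl [1B, align 1] → 2
+6 pad (align 8)
@8: magic [104B, align 8] → 112
@112: window [4B, align 4] → 116
@116: ack [4B, align 4] → 120
@120: payload_len [8B, align 8] → 128
@128: seq [8B, align 8] → 136
@136: length [72B, align 8] → 208

136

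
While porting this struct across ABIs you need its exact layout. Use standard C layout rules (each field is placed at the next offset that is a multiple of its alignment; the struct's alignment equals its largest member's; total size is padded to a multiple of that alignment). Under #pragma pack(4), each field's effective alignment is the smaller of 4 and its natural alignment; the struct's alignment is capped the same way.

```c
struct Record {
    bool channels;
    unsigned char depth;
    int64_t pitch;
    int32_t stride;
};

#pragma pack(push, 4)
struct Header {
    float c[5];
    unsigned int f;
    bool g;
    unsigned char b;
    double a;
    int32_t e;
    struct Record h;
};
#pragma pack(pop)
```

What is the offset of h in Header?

40

Record: 0..1  channels  (1B, 1-aligned); 1..2  depth  (1B, 1-aligned); 2..8  -- padding (6B); 8..16  pitch  (8B, 8-aligned); 16..20  stride  (4B, 4-aligned); 20..24  -- tail padding (4B); sizeof = 24, alignof = 8
0..20  c  (20B, 4-aligned)
20..24  f  (4B, 4-aligned)
24..25  g  (1B, 1-aligned)
25..26  b  (1B, 1-aligned)
26..28  -- padding (2B)
28..36  a  (8B, 4-aligned)
36..40  e  (4B, 4-aligned)
40..64  h  (24B, 4-aligned)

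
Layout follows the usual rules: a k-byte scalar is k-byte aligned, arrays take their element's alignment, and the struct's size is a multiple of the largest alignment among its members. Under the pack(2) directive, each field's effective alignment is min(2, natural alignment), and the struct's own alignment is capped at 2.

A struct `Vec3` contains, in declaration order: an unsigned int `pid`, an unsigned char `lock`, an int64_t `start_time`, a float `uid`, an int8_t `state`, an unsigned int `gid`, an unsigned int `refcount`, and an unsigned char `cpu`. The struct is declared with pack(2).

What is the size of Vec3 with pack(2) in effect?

30

0..4  pid  (4B, 2-aligned)
4..5  lock  (1B, 1-aligned)
5..6  -- padding (1B)
6..14  start_time  (8B, 2-aligned)
14..18  uid  (4B, 2-aligned)
18..19  state  (1B, 1-aligned)
19..20  -- padding (1B)
20..24  gid  (4B, 2-aligned)
24..28  refcount  (4B, 2-aligned)
28..29  cpu  (1B, 1-aligned)
29..30  -- tail padding (1B)
sizeof = 30, alignof = 2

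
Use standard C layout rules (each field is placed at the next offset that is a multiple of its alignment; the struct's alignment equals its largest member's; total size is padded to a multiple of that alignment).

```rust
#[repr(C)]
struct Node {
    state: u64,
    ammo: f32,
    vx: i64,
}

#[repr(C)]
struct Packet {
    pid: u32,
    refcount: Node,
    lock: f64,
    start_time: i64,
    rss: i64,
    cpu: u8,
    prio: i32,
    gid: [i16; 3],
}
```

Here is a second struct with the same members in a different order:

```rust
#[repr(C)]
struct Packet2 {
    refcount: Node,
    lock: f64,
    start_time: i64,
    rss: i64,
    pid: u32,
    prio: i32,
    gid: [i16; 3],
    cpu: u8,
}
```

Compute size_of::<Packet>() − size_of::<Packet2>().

Node: state at 0 (size 8, align 8) → ends 8; ammo at 8 (size 4, align 4) → ends 12; pad 4 to align 8 for vx; vx at 16 (size 8, align 8) → ends 24; total 24 bytes, alignment 8
pid at 0 (size 4, align 4) → ends 4
pad 4 to align 8 for refcount
refcount at 8 (size 24, align 8) → ends 32
lock at 32 (size 8, align 8) → ends 40
start_time at 40 (size 8, align 8) → ends 48
rss at 48 (size 8, align 8) → ends 56
cpu at 56 (size 1, align 1) → ends 57
pad 3 to align 4 for prio
prio at 60 (size 4, align 4) → ends 64
gid at 64 (size 6, align 2) → ends 70
tail pad 2 to reach multiple of 8
total 72 bytes, alignment 8
— Packet2 —
refcount at 0 (size 24, align 8) → ends 24
lock at 24 (size 8, align 8) → ends 32
start_time at 32 (size 8, align 8) → ends 40
rss at 40 (size 8, align 8) → ends 48
pid at 48 (size 4, align 4) → ends 52
prio at 52 (size 4, align 4) → ends 56
gid at 56 (size 6, align 2) → ends 62
cpu at 62 (size 1, align 1) → ends 63
tail pad 1 to reach multiple of 8
total 64 bytes, alignment 8
72 − 64 = 8

8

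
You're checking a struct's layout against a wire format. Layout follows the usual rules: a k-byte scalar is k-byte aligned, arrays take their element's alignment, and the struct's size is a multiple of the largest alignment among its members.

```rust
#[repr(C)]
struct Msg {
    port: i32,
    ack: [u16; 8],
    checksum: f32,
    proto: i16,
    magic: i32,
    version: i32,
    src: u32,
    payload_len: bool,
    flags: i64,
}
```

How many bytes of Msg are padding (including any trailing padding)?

@0: port [4B, align 4] → 4
@4: ack [16B, align 2] → 20
@20: checksum [4B, align 4] → 24
@24: proto [2B, align 2] → 26
+2 pad (align 4)
@28: magic [4B, align 4] → 32
@32: version [4B, align 4] → 36
@36: src [4B, align 4] → 40
@40: payload_len [1B, align 1] → 41
+7 pad (align 8)
@48: flags [8B, align 8] → 56
size 56, align 8
data bytes 47, size 56 → padding 9

9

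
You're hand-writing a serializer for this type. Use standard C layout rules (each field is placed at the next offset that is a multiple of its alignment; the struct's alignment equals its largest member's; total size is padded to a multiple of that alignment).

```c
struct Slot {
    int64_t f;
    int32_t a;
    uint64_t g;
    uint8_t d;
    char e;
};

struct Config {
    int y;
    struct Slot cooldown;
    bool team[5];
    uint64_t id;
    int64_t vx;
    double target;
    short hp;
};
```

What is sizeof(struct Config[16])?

Slot: @0: f [8B, align 8] → 8; @8: a [4B, align 4] → 12; +4 pad (align 8); @16: g [8B, align 8] → 24; @24: d [1B, align 1] → 25; @25: e [1B, align 1] → 26; +6 tail pad (align 8); size 32, align 8
@0: y [4B, align 4] → 4
+4 pad (align 8)
@8: cooldown [32B, align 8] → 40
@40: team [5B, align 1] → 45
+3 pad (align 8)
@48: id [8B, align 8] → 56
@56: vx [8B, align 8] → 64
@64: target [8B, align 8] → 72
@72: hp [2B, align 2] → 74
+6 tail pad (align 8)
size 80, align 8
array of 16: 16 × 80 = 1280

1280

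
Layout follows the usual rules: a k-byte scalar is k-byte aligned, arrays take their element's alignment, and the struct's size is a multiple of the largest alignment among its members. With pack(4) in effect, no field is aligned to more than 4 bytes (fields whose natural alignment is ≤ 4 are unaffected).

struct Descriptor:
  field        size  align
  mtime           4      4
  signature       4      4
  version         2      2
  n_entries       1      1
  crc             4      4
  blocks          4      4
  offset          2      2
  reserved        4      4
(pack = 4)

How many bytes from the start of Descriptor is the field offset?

mtime at 0 (size 4, align 4) → ends 4
signature at 4 (size 4, align 4) → ends 8
version at 8 (size 2, align 2) → ends 10
n_entries at 10 (size 1, align 1) → ends 11
pad 1 to align 4 for crc
crc at 12 (size 4, align 4) → ends 16
blocks at 16 (size 4, align 4) → ends 20
offset at 20 (size 2, align 2) → ends 22

20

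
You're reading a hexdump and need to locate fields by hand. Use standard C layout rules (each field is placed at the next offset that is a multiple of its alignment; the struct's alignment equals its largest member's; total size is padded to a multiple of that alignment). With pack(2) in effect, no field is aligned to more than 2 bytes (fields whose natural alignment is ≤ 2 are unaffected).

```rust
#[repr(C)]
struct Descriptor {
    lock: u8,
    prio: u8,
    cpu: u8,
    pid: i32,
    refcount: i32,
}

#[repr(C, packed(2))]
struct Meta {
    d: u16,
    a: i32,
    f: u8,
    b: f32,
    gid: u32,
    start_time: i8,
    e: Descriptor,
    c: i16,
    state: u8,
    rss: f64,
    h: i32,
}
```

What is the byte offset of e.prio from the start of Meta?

Descriptor: @0: lock [1B, align 1] → 1; @1: prio [1B, align 1] → 2; @2: cpu [1B, align 1] → 3; +1 pad (align 4); @4: pid [4B, align 4] → 8; @8: refcount [4B, align 4] → 12; size 12, align 4
@0: d [2B, align 2] → 2
@2: a [4B, align 2] → 6
@6: f [1B, align 1] → 7
+1 pad (align 2)
@8: b [4B, align 2] → 12
@12: gid [4B, align 2] → 16
@16: start_time [1B, align 1] → 17
+1 pad (align 2)
@18: e [12B, align 2] → 30
within Descriptor: prio at 1
18 + 1 = 19

19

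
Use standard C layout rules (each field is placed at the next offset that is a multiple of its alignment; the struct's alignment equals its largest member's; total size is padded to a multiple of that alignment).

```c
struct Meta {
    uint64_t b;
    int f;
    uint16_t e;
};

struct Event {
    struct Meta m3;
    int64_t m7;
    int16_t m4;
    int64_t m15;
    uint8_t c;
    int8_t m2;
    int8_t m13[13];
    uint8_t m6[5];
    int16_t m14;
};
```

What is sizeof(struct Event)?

Meta: @0: b [8B, align 8] → 8; @8: f [4B, align 4] → 12; @12: e [2B, align 2] → 14; +2 tail pad (align 8); size 16, align 8
@0: m3 [16B, align 8] → 16
@16: m7 [8B, align 8] → 24
@24: m4 [2B, align 2] → 26
+6 pad (align 8)
@32: m15 [8B, align 8] → 40
@40: c [1B, align 1] → 41
@41: m2 [1B, align 1] → 42
@42: m13 [13B, align 1] → 55
@55: m6 [5B, align 1] → 60
@60: m14 [2B, align 2] → 62
+2 tail pad (align 8)
size 64, align 8

64 bytes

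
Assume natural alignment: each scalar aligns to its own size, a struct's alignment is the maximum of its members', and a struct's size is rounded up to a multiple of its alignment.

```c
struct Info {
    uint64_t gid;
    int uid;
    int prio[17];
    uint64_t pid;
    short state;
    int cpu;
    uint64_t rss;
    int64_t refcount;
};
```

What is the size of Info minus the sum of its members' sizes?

2

@0: gid [8B, align 8] → 8
@8: uid [4B, align 4] → 12
@12: prio [68B, align 4] → 80
@80: pid [8B, align 8] → 88
@88: state [2B, align 2] → 90
+2 pad (align 4)
@92: cpu [4B, align 4] → 96
@96: rss [8B, align 8] → 104
@104: refcount [8B, align 8] → 112
size 112, align 8
data bytes 110, size 112 → padding 2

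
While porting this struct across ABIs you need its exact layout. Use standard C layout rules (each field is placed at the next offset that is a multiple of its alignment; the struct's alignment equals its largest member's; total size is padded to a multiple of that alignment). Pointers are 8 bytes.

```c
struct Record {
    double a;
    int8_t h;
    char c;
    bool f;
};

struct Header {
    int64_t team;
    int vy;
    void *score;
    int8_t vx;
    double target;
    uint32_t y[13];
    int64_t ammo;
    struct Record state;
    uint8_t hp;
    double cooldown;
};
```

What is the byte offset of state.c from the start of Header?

Record: @0: a [8B, align 8] → 8; @8: h [1B, align 1] → 9; @9: c [1B, align 1] → 10; @10: f [1B, align 1] → 11; +5 tail pad (align 8); size 16, align 8
@0: team [8B, align 8] → 8
@8: vy [4B, align 4] → 12
+4 pad (align 8)
@16: score [8B, align 8] → 24
@24: vx [1B, align 1] → 25
+7 pad (align 8)
@32: target [8B, align 8] → 40
@40: y [52B, align 4] → 92
+4 pad (align 8)
@96: ammo [8B, align 8] → 104
@104: state [16B, align 8] → 120
within Record: c at 9
104 + 9 = 113

113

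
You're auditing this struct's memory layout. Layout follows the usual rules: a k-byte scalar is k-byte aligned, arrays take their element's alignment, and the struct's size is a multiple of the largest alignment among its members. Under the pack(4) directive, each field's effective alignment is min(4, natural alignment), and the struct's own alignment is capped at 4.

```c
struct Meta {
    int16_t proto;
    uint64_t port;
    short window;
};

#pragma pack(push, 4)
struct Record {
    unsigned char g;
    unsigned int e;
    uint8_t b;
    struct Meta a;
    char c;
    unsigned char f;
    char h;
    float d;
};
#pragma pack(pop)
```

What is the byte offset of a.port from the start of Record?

20

Meta: 0..2  proto  (2B, 2-aligned); 2..8  -- padding (6B); 8..16  port  (8B, 8-aligned); 16..18  window  (2B, 2-aligned); 18..24  -- tail padding (6B); sizeof = 24, alignof = 8
0..1  g  (1B, 1-aligned)
1..4  -- padding (3B)
4..8  e  (4B, 4-aligned)
8..9  b  (1B, 1-aligned)
9..12  -- padding (3B)
12..36  a  (24B, 4-aligned)
within Meta: port at 8
12 + 8 = 20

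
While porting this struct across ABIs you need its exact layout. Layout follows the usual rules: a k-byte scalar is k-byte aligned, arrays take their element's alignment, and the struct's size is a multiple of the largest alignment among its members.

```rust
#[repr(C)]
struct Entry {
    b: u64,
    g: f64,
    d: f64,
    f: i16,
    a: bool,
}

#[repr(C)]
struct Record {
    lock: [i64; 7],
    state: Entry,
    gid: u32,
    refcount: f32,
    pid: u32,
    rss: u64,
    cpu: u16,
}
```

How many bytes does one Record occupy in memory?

120

Entry: b at 0 (size 8, align 8) → ends 8; g at 8 (size 8, align 8) → ends 16; d at 16 (size 8, align 8) → ends 24; f at 24 (size 2, align 2) → ends 26; a at 26 (size 1, align 1) → ends 27; tail pad 5 to reach multiple of 8; total 32 bytes, alignment 8
lock at 0 (size 56, align 8) → ends 56
state at 56 (size 32, align 8) → ends 88
gid at 88 (size 4, align 4) → ends 92
refcount at 92 (size 4, align 4) → ends 96
pid at 96 (size 4, align 4) → ends 100
pad 4 to align 8 for rss
rss at 104 (size 8, align 8) → ends 112
cpu at 112 (size 2, align 2) → ends 114
tail pad 6 to reach multiple of 8
total 120 bytes, alignment 8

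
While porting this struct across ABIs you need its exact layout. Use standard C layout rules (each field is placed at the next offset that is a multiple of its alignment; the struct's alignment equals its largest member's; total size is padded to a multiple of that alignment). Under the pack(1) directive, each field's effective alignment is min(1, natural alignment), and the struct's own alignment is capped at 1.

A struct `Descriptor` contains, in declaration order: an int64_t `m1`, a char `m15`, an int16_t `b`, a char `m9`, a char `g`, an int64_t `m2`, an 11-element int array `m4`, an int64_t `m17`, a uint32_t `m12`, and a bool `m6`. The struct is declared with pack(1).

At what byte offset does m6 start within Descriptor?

77

0..8  m1  (8B, 1-aligned)
8..9  m15  (1B, 1-aligned)
9..11  b  (2B, 1-aligned)
11..12  m9  (1B, 1-aligned)
12..13  g  (1B, 1-aligned)
13..21  m2  (8B, 1-aligned)
21..65  m4  (44B, 1-aligned)
65..73  m17  (8B, 1-aligned)
73..77  m12  (4B, 1-aligned)
77..78  m6  (1B, 1-aligned)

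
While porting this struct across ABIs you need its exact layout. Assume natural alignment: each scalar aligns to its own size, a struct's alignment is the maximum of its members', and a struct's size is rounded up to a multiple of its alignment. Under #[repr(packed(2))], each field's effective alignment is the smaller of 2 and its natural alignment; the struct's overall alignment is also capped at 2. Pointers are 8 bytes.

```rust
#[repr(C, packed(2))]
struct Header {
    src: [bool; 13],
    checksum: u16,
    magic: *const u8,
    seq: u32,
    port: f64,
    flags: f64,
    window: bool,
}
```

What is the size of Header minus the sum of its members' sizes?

src at 0 (size 13, align 1) → ends 13
pad 1 to align 2 for checksum
checksum at 14 (size 2, align 2) → ends 16
magic at 16 (size 8, align 2) → ends 24
seq at 24 (size 4, align 2) → ends 28
port at 28 (size 8, align 2) → ends 36
flags at 36 (size 8, align 2) → ends 44
window at 44 (size 1, align 1) → ends 45
tail pad 1 to reach multiple of 2
total 46 bytes, alignment 2
data bytes 44, size 46 → padding 2

2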